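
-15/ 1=-15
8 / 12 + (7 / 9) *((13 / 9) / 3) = 253 / 243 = 1.04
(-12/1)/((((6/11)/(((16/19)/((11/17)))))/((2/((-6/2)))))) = 1088/57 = 19.09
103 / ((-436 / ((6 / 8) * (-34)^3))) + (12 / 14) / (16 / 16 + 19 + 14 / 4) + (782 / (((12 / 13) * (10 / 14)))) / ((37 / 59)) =176242134857 / 19902855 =8855.12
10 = 10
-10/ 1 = -10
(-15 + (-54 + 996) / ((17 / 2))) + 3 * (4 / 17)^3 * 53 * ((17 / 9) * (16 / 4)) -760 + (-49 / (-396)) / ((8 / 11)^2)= -431669893 / 665856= -648.29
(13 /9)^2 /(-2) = -169 /162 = -1.04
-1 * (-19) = 19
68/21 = 3.24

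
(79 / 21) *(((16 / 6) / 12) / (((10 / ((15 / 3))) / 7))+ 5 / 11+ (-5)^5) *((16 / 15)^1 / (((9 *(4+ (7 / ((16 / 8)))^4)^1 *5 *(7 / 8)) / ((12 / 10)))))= -2.48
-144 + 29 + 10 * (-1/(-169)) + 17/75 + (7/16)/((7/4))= -5803333/50700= -114.46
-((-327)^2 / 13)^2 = -11433811041 / 169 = -67655686.63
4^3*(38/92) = 608/23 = 26.43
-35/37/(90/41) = -287/666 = -0.43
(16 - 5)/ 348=11/ 348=0.03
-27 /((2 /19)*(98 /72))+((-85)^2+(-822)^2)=33453307 /49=682720.55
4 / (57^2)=4 / 3249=0.00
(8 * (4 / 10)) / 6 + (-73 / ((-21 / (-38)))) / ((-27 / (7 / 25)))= 3854 / 2025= 1.90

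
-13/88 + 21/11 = 155/88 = 1.76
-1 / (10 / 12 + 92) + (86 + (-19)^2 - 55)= 218338 / 557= 391.99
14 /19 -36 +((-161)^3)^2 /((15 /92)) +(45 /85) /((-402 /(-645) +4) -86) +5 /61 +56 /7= 20457400462423419890483 /191513160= 106819815737066.95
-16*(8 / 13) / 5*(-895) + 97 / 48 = 1101037 / 624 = 1764.48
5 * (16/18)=4.44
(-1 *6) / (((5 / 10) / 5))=-60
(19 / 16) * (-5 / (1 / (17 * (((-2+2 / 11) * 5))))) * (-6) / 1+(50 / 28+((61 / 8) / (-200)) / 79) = -53568324697 / 9732800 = -5503.90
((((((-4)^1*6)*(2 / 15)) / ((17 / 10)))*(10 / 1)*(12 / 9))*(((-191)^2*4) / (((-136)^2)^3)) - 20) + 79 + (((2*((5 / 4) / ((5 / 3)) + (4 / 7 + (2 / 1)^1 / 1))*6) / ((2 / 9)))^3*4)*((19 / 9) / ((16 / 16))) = 5266540515658378523725 / 108093054596352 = 48722284.10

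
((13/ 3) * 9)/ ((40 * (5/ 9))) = 351/ 200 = 1.76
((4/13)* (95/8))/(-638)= -95/16588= -0.01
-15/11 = -1.36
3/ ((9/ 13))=13/ 3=4.33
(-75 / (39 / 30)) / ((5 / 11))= -1650 / 13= -126.92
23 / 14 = 1.64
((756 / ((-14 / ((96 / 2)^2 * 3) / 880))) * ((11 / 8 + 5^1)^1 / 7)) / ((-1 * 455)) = 418784256 / 637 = 657432.11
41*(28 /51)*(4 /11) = 4592 /561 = 8.19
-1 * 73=-73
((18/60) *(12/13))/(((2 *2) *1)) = 9/130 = 0.07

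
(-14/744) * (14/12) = -49/2232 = -0.02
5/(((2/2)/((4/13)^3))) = 320/2197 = 0.15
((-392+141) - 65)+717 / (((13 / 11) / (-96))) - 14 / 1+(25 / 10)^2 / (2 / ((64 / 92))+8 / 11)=-241369964 / 4121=-58570.73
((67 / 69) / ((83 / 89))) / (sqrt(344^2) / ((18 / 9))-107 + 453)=5963 / 2966586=0.00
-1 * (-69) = 69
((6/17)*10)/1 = 60/17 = 3.53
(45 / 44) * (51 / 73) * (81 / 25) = 37179 / 16060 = 2.32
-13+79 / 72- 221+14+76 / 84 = -109871 / 504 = -218.00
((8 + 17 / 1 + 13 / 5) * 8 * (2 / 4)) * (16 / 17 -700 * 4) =-309016.09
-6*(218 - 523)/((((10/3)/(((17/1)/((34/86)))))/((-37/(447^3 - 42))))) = -291153/29771527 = -0.01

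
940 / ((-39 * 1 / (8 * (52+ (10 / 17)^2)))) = -113762560 / 11271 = -10093.39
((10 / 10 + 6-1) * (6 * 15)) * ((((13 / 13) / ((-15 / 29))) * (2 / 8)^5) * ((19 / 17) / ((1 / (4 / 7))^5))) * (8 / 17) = -158688 / 4857223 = -0.03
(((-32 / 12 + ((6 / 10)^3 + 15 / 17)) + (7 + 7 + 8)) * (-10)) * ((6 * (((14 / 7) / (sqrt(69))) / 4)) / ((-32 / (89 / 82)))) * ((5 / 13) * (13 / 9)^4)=6367141079 * sqrt(69) / 12621526920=4.19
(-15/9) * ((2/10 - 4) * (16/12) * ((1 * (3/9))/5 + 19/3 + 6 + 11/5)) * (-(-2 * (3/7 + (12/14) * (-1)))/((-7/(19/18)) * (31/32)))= 3373184/205065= 16.45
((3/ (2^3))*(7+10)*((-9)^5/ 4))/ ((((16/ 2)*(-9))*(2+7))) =37179/ 256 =145.23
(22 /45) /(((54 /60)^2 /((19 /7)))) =8360 /5103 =1.64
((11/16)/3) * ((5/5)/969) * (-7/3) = -77/139536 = -0.00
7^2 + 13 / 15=748 / 15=49.87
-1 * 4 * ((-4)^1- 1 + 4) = 4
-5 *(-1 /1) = 5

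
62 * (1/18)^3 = 31/2916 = 0.01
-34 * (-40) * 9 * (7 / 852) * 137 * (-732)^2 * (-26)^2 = 354313448536320 / 71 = 4990330261074.93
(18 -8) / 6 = 5 / 3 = 1.67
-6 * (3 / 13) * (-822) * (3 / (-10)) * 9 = -199746 / 65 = -3073.02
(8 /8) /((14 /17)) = 17 /14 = 1.21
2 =2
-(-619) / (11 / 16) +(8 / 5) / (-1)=49432 / 55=898.76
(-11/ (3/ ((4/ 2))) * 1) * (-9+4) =110/ 3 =36.67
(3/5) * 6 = 18/5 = 3.60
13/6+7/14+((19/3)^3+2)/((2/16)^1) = 55376/27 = 2050.96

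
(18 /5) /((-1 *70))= -9 /175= -0.05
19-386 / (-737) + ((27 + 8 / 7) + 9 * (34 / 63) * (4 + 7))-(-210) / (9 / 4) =3009170 / 15477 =194.43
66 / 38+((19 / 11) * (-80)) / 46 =-6091 / 4807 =-1.27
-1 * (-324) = 324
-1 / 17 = -0.06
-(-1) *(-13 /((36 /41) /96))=-4264 /3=-1421.33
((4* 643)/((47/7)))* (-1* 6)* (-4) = 432096/47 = 9193.53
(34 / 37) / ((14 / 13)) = 221 / 259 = 0.85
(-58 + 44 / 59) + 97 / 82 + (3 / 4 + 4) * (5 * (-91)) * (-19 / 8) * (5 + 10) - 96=5948221139 / 77408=76842.46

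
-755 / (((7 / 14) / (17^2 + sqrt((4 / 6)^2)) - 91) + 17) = 1312190 / 128609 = 10.20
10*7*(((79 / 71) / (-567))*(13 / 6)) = -5135 / 17253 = -0.30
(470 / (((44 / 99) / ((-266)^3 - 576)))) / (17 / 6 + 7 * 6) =-119423508840 / 269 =-443953564.46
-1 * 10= -10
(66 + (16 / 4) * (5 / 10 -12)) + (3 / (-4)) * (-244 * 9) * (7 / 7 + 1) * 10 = 32960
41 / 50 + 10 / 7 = 787 / 350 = 2.25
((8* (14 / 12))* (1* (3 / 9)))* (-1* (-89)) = 2492 / 9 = 276.89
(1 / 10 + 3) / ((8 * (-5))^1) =-31 / 400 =-0.08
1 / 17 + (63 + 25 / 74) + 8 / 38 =1520339 / 23902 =63.61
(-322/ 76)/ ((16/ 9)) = -2.38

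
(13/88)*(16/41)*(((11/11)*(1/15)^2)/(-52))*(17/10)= -17/2029500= -0.00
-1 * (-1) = 1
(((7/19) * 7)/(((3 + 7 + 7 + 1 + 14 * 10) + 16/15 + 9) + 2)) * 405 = 297675/48469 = 6.14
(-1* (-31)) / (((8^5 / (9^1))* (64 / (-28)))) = -1953 / 524288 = -0.00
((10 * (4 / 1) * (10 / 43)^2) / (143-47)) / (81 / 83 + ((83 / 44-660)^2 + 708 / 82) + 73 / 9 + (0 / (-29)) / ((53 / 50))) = 0.00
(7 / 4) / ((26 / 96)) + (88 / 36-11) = -245 / 117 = -2.09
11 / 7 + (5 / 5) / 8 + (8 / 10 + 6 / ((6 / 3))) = 5.50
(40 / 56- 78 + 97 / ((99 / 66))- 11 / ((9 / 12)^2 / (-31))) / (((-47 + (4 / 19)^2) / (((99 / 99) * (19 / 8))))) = -256506023 / 8543304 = -30.02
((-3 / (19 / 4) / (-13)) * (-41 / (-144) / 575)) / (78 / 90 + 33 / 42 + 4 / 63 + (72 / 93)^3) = 0.00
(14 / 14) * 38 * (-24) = -912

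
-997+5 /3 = -995.33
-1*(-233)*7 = 1631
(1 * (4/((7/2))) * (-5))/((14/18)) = -360/49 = -7.35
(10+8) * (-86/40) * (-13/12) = 1677/40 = 41.92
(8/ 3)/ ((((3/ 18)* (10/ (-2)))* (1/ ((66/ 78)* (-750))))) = 26400/ 13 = 2030.77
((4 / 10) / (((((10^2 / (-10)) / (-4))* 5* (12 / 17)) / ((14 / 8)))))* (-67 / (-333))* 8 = 15946 / 124875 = 0.13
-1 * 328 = -328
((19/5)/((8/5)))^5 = 2476099/32768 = 75.56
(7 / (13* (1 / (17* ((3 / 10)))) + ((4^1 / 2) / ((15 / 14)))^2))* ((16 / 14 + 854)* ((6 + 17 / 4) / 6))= 156459075 / 92312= 1694.89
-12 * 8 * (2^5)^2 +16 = -98288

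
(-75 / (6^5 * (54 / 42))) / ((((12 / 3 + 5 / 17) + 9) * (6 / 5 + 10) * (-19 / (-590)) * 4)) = -626875 / 1602726912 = -0.00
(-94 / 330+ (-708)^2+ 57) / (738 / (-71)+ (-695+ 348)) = -202516282 / 144375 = -1402.71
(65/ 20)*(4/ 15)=13/ 15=0.87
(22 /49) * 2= 44 /49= 0.90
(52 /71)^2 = 2704 /5041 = 0.54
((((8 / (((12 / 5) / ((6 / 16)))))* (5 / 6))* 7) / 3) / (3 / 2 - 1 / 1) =175 / 36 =4.86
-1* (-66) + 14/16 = 535/8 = 66.88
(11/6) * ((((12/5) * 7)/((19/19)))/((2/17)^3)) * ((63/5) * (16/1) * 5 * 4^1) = 381327408/5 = 76265481.60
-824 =-824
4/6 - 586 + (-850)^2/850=264.67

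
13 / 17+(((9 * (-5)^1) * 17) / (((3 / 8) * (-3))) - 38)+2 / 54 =295046 / 459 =642.80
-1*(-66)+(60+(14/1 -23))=117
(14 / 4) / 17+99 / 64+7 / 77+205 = 2475505 / 11968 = 206.84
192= 192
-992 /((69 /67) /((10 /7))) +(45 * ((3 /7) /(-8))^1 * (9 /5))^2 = -293684339 /216384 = -1357.24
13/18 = 0.72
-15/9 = -5/3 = -1.67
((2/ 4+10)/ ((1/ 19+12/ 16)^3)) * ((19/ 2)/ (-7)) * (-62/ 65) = 387835296/ 14753765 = 26.29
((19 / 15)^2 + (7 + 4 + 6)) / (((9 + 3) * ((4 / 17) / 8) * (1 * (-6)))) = -35581 / 4050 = -8.79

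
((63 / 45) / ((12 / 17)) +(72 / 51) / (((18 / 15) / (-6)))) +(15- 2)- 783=-790577 / 1020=-775.08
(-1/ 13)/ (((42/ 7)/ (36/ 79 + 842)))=-33277/ 3081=-10.80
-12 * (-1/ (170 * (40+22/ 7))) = 21/ 12835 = 0.00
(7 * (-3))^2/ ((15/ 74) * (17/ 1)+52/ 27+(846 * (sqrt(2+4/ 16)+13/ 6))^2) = 881118/ 19225573925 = 0.00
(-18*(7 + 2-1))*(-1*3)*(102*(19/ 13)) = 837216/ 13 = 64401.23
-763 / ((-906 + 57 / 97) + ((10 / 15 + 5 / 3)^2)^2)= 5994891 / 6880928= 0.87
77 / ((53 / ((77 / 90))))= 5929 / 4770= 1.24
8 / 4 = 2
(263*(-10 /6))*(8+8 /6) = -36820 /9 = -4091.11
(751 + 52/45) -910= -7103/45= -157.84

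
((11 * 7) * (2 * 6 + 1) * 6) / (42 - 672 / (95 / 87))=-13585 / 1297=-10.47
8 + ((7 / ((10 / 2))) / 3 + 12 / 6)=157 / 15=10.47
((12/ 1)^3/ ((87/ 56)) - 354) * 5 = 109950/ 29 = 3791.38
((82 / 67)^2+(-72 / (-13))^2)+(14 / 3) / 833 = 8714934806 / 270834837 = 32.18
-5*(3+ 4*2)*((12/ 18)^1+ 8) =-476.67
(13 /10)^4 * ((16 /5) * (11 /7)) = 314171 /21875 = 14.36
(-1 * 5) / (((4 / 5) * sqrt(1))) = -25 / 4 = -6.25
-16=-16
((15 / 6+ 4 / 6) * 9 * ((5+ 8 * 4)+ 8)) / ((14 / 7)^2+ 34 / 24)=3078 / 13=236.77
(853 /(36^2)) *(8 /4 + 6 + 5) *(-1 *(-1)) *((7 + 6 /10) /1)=210691 /3240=65.03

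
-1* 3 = -3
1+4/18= 11/9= 1.22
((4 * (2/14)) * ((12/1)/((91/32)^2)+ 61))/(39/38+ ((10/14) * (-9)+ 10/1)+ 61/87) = 6842481096/1015474187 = 6.74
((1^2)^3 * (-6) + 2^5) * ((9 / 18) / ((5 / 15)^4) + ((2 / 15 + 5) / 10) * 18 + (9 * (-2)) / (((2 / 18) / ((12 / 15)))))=-51909 / 25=-2076.36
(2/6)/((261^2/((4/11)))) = 4/2247993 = 0.00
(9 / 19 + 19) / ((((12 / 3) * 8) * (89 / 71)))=13135 / 27056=0.49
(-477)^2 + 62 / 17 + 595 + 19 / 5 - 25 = 19389048 / 85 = 228106.45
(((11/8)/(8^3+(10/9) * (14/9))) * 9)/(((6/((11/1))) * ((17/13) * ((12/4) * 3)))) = 42471/11318464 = 0.00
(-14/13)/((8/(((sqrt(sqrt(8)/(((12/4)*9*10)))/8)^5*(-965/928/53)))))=1351*sqrt(15)*2^(1/4)/6873171414220800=0.00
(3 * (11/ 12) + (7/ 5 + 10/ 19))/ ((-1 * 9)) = -1777/ 3420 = -0.52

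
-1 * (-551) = 551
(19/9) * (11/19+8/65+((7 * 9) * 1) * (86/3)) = 743759/195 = 3814.15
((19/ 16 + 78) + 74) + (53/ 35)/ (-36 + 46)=429349/ 2800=153.34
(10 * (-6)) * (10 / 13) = -46.15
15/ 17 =0.88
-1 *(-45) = 45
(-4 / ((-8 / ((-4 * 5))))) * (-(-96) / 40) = -24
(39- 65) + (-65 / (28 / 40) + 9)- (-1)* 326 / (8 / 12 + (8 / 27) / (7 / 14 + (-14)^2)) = 9381046 / 24815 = 378.04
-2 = -2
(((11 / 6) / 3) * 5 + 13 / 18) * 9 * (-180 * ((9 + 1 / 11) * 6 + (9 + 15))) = -480698.18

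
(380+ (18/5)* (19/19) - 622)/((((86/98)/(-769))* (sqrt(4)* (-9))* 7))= -3208268/1935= -1658.02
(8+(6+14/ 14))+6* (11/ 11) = 21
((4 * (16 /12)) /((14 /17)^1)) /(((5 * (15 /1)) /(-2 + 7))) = 136 /315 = 0.43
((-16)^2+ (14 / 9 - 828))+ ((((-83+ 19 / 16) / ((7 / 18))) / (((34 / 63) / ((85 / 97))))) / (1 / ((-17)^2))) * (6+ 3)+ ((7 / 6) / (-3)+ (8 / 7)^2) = -202829284531 / 228144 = -889040.63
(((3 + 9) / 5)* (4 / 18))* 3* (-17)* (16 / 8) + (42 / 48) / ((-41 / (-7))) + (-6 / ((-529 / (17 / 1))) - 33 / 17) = -825901923 / 14748520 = -56.00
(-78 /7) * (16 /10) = -624 /35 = -17.83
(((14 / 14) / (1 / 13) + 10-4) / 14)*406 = 551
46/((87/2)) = 92/87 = 1.06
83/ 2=41.50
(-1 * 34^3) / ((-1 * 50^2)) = 9826 / 625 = 15.72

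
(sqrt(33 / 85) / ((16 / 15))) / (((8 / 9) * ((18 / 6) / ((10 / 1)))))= 45 * sqrt(2805) / 1088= 2.19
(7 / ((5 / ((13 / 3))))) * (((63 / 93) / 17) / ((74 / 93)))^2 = 120393 / 7912820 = 0.02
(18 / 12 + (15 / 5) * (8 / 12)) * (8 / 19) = 28 / 19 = 1.47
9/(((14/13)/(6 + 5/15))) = 741/14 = 52.93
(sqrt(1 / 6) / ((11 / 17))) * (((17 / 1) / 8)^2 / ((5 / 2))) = 4913 * sqrt(6) / 10560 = 1.14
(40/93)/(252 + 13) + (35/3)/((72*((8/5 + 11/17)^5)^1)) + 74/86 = 3355064120602206799/3879060975634218984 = 0.86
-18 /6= -3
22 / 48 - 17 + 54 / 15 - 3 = -1913 / 120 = -15.94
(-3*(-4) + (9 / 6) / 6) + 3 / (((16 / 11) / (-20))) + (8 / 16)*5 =-53 / 2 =-26.50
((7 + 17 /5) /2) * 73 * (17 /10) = 16133 /25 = 645.32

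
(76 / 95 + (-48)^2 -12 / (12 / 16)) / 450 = 5722 / 1125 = 5.09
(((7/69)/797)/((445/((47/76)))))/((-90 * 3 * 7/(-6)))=47/83693846700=0.00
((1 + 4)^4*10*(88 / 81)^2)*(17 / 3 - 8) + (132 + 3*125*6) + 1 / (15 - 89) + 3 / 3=-14829.84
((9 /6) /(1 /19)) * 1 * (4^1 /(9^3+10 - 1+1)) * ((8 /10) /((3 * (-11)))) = -152 /40645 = -0.00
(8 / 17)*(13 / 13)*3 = 24 / 17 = 1.41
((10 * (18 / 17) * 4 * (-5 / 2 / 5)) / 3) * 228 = -1609.41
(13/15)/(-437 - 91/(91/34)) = -13/7065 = -0.00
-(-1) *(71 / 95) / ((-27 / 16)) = -1136 / 2565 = -0.44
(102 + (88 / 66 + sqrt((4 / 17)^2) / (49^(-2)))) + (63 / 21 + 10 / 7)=240155 / 357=672.70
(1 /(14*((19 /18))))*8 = 72 /133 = 0.54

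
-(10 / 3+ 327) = -330.33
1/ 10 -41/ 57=-353/ 570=-0.62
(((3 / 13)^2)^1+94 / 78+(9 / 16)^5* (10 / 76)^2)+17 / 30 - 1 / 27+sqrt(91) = 61800902894239 / 34545189519360+sqrt(91) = 11.33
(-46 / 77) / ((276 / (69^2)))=-1587 / 154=-10.31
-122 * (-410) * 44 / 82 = 26840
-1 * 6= -6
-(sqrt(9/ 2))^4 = -81/ 4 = -20.25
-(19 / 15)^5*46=-113900554 / 759375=-149.99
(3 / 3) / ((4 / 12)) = 3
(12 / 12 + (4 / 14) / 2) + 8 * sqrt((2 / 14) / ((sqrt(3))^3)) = 8 / 7 + 8 * 3^(1 / 4) * sqrt(7) / 21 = 2.47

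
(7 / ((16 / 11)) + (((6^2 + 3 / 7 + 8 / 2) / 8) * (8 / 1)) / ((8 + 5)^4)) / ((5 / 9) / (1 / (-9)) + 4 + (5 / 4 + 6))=15398907 / 19992700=0.77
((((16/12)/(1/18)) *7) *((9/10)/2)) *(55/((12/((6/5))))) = 2079/5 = 415.80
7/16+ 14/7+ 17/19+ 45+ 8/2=15909/304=52.33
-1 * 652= -652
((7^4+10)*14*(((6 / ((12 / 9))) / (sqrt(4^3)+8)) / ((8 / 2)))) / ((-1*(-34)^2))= -151893 / 73984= -2.05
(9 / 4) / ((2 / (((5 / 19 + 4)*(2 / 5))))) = 1.92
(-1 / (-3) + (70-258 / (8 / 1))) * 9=1371 / 4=342.75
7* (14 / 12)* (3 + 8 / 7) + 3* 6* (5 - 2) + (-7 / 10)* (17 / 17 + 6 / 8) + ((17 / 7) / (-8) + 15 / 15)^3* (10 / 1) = 118522493 / 1317120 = 89.99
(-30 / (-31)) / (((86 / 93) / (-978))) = -44010 / 43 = -1023.49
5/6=0.83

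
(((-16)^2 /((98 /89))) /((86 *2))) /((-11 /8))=-22784 /23177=-0.98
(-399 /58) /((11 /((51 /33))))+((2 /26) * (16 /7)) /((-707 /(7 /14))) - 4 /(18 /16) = -18376632247 /4063653594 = -4.52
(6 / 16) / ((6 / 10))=5 / 8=0.62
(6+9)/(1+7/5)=25/4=6.25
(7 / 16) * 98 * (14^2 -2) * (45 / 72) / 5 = 33271 / 32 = 1039.72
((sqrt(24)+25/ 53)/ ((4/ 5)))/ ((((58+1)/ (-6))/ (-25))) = 9375/ 6254+375 * sqrt(6)/ 59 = 17.07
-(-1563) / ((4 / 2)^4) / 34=1563 / 544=2.87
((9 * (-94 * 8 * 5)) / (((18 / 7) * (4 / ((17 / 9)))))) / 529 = -55930 / 4761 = -11.75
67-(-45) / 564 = 12611 / 188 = 67.08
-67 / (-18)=67 / 18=3.72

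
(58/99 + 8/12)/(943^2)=0.00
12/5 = 2.40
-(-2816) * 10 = 28160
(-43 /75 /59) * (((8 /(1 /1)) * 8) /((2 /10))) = -2752 /885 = -3.11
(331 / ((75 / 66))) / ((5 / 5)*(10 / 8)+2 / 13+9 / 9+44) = 378664 / 60325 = 6.28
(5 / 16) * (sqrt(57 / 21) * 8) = 5 * sqrt(133) / 14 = 4.12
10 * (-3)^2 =90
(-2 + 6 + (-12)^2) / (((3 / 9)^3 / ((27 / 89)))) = 107892 / 89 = 1212.27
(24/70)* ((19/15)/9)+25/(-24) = -12517/12600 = -0.99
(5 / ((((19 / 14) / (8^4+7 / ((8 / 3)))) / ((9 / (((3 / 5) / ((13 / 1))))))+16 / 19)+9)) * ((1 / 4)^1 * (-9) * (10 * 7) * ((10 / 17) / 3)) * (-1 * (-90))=-200902916418750 / 142282479863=-1412.00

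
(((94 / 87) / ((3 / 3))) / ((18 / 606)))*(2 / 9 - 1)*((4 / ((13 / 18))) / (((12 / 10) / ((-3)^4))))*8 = -31899840 / 377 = -84614.96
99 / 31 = 3.19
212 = 212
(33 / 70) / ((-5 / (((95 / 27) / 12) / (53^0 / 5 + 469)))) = -209 / 3547152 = -0.00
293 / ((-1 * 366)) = -293 / 366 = -0.80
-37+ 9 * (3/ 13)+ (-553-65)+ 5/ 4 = -33887/ 52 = -651.67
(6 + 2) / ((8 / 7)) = 7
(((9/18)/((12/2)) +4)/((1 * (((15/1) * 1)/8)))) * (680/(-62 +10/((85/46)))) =-113288/4329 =-26.17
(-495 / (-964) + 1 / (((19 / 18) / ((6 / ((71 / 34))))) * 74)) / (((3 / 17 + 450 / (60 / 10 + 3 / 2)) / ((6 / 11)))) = 450106263 / 90241805566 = 0.00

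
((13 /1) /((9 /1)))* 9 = 13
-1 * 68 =-68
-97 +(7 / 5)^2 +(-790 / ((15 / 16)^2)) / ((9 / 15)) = -1075352 / 675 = -1593.11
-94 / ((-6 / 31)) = 1457 / 3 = 485.67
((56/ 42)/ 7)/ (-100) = -1/ 525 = -0.00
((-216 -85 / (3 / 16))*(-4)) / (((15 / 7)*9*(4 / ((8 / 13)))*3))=112448 / 15795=7.12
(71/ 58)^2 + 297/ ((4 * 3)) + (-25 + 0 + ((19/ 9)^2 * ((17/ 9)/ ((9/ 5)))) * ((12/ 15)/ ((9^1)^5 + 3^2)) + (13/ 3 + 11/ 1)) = 158927998886/ 9584420337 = 16.58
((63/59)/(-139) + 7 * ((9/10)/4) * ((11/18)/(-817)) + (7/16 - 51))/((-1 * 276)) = 4517854487/24656798560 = 0.18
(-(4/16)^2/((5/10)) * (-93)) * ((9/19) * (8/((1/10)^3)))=837000/19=44052.63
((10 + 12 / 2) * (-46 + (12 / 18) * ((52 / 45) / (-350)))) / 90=-8694416 / 1063125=-8.18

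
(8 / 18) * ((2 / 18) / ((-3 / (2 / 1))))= -8 / 243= -0.03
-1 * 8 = -8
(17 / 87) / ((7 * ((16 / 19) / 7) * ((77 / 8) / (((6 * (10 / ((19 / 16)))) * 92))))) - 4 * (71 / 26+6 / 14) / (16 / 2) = 12829055 / 116116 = 110.48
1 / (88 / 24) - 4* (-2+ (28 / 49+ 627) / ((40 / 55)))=-530279 / 154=-3443.37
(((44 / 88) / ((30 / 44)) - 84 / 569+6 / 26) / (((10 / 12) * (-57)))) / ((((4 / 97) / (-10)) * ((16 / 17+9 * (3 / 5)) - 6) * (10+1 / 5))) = 2312480 / 1930617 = 1.20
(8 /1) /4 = 2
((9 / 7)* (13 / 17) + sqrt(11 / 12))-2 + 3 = sqrt(33) / 6 + 236 / 119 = 2.94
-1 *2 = -2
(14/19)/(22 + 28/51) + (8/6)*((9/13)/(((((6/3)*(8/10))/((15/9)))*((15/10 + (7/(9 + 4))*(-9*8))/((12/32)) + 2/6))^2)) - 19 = -49475995249397/2608500021200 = -18.97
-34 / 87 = -0.39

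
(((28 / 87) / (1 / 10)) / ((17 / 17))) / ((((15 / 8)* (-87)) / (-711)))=35392 / 2523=14.03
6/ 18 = 1/ 3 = 0.33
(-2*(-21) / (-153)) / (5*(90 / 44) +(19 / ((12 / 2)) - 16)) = 77 / 731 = 0.11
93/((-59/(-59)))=93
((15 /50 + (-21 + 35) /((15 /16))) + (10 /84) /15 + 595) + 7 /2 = 386657 /630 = 613.74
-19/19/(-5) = 1/5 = 0.20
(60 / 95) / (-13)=-12 / 247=-0.05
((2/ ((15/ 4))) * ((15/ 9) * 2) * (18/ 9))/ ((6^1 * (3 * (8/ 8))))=16/ 81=0.20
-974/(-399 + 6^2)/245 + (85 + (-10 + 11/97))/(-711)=-193602184/2044526715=-0.09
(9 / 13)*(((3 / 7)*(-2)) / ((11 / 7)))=-54 / 143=-0.38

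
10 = 10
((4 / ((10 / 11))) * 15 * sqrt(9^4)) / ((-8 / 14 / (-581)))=5435545.50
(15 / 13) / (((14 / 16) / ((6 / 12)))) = 60 / 91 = 0.66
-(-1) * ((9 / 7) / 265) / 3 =3 / 1855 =0.00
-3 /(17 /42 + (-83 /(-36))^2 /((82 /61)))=-2231712 /3242707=-0.69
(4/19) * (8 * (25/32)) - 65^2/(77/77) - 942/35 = -2826648/665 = -4250.60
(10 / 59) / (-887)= -10 / 52333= -0.00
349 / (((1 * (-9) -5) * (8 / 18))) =-3141 / 56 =-56.09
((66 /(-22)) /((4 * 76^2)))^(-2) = 59310535.11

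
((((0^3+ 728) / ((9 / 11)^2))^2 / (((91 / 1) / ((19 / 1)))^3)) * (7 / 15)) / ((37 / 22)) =141395047552 / 47337615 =2986.95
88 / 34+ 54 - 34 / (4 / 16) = -1350 / 17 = -79.41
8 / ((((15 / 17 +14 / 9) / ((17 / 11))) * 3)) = 6936 / 4103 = 1.69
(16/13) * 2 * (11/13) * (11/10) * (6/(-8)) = -1452/845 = -1.72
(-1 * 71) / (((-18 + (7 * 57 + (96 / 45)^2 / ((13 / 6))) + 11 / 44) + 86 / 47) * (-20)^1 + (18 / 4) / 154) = 200420220 / 21745810607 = 0.01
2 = 2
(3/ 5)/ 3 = 1/ 5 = 0.20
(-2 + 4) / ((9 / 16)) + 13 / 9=5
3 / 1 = 3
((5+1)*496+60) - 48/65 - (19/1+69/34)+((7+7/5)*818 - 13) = 4363615/442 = 9872.43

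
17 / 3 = 5.67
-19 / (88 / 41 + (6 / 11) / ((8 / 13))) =-34276 / 5471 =-6.27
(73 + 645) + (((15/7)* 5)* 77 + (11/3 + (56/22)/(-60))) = 255193/165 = 1546.62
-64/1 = -64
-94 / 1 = -94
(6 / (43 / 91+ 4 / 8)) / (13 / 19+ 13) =133 / 295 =0.45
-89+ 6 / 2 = -86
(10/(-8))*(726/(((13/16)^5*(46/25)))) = -11894784000/8539739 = -1392.87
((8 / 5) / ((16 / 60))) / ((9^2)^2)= 2 / 2187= 0.00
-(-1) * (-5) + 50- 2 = 43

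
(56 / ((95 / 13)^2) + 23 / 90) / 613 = 211867 / 99581850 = 0.00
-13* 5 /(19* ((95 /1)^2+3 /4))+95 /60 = 13030063 /8231484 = 1.58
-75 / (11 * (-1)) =75 / 11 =6.82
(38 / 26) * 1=19 / 13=1.46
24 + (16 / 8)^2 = 28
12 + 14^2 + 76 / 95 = 1044 / 5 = 208.80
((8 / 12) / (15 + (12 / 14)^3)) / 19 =686 / 305577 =0.00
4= 4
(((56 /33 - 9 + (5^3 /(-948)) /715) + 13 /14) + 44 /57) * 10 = -505084955 /9015006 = -56.03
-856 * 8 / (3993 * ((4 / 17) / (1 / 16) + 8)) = -0.15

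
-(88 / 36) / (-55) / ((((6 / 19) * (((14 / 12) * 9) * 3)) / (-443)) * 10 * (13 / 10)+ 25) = 8417 / 4679280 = 0.00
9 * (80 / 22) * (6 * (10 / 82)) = 23.95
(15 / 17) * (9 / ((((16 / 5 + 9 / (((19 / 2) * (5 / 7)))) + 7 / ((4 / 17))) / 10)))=20520 / 8857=2.32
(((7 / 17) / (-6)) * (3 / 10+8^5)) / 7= -327683 / 1020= -321.26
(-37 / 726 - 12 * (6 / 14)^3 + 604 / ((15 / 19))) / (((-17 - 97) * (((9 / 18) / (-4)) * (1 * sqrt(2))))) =317112427 * sqrt(2) / 11828355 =37.91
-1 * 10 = -10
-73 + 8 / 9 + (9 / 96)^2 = -664495 / 9216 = -72.10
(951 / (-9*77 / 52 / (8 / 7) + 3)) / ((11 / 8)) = -1054976 / 13211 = -79.86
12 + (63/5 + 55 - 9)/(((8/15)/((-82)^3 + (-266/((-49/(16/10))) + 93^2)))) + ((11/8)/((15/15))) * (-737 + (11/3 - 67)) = -25045181381/420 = -59631384.24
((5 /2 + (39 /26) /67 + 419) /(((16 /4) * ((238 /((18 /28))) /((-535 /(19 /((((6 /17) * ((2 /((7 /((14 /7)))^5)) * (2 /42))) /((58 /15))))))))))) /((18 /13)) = -5892693300 /61504736811413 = -0.00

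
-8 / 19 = -0.42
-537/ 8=-67.12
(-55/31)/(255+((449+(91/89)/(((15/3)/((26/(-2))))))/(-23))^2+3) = -5761537375/2060803954954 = -0.00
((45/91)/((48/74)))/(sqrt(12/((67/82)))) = 185 * sqrt(16482)/119392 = 0.20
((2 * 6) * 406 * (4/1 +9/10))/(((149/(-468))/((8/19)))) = -446898816/14155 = -31571.80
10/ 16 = 5/ 8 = 0.62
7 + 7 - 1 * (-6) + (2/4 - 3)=35/2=17.50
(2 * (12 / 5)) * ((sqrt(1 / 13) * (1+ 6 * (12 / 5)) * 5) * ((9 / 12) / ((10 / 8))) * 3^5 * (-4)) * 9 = -48498912 * sqrt(13) / 325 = -538047.12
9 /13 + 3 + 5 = 113 /13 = 8.69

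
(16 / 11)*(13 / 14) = 104 / 77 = 1.35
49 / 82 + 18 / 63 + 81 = 47001 / 574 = 81.88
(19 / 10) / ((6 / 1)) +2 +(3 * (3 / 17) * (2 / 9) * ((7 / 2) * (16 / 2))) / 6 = 2.87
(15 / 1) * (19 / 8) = 285 / 8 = 35.62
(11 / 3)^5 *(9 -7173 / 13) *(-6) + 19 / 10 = 2525281903 / 1170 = 2158360.60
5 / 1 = 5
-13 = -13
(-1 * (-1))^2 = 1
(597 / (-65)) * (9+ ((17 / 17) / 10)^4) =-53730597 / 650000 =-82.66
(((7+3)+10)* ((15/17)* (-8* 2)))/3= -1600/17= -94.12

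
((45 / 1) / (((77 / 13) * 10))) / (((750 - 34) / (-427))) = -7137 / 15752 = -0.45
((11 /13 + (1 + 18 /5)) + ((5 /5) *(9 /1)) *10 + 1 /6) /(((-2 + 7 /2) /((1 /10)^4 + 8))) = 331461921 /650000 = 509.94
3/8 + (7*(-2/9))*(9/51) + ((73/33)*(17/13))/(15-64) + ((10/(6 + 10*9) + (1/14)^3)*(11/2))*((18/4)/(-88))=0.01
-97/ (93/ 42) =-1358/ 31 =-43.81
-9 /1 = -9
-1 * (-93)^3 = 804357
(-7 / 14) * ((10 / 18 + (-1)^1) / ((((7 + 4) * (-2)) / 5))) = -5 / 99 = -0.05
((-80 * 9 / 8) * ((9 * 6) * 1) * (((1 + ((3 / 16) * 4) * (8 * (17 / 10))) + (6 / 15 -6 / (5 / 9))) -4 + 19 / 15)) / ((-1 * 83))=-9396 / 83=-113.20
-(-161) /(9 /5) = 805 /9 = 89.44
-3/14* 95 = -285/14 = -20.36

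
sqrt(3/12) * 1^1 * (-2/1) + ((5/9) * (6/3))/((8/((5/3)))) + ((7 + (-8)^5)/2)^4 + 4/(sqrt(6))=2 * sqrt(6)/3 + 31102289761234516975/432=71996041113968790.93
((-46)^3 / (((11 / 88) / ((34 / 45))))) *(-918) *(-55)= -29705389824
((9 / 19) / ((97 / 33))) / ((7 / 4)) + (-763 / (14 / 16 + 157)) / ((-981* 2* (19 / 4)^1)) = 13580044 / 146645667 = 0.09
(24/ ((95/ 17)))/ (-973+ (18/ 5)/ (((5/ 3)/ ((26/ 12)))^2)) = -20400/ 4592851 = -0.00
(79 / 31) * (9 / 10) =711 / 310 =2.29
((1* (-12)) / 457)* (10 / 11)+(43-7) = 180852 / 5027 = 35.98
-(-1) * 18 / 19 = 18 / 19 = 0.95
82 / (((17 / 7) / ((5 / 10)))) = 287 / 17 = 16.88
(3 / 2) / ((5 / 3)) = 0.90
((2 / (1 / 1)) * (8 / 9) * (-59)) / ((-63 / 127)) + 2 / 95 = 11390494 / 53865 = 211.46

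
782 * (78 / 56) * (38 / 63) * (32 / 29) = 3090464 / 4263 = 724.95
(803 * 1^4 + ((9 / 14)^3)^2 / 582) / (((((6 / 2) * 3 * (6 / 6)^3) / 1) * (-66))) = -1172966354299 / 867673610496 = -1.35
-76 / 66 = -38 / 33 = -1.15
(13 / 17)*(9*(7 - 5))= 234 / 17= 13.76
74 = 74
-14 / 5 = -2.80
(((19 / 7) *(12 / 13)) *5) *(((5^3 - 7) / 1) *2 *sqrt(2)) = 269040 *sqrt(2) / 91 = 4181.10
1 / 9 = 0.11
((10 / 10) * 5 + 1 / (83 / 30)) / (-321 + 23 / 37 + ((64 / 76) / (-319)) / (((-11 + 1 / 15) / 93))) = -4091568965 / 244478524702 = -0.02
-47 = -47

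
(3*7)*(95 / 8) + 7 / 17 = 33971 / 136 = 249.79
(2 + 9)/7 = 11/7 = 1.57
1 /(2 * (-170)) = -1 /340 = -0.00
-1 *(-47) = 47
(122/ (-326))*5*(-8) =2440/ 163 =14.97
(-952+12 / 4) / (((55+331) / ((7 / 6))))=-6643 / 2316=-2.87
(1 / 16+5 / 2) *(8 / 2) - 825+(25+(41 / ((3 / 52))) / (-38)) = -184327 / 228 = -808.45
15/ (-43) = -15/ 43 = -0.35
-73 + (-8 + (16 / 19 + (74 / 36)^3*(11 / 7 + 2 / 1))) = -38114777 / 775656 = -49.14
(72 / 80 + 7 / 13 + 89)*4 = 23514 / 65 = 361.75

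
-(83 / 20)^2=-17.22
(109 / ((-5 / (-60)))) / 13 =1308 / 13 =100.62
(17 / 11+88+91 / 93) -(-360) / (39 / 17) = 3290798 / 13299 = 247.45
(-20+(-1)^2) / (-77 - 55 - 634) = 19 / 766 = 0.02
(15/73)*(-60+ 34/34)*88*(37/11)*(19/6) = -829540/73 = -11363.56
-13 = -13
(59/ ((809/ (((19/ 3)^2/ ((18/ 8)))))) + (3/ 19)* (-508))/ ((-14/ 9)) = 49123736/ 968373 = 50.73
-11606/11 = -1055.09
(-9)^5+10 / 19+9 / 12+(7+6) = -4486639 / 76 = -59034.72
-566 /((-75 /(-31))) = -17546 /75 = -233.95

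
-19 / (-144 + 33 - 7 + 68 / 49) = 931 / 5714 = 0.16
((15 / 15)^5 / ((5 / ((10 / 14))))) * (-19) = -19 / 7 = -2.71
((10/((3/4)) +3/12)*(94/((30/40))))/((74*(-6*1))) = -7661/1998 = -3.83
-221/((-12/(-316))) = -17459/3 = -5819.67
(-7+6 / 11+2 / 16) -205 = -18597 / 88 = -211.33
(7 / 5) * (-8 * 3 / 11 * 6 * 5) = -1008 / 11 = -91.64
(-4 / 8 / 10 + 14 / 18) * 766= 50173 / 90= 557.48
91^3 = 753571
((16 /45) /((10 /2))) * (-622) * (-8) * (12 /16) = 19904 /75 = 265.39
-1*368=-368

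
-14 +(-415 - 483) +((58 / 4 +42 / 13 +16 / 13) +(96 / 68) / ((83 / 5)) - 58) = -34886677 / 36686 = -950.95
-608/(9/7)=-4256/9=-472.89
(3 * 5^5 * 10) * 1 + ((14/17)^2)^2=7830132166/83521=93750.46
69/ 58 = 1.19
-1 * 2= -2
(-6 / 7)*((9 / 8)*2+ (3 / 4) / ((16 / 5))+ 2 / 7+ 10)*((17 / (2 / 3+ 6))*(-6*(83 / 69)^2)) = 2010010419 / 8294720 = 242.32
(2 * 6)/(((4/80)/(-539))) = -129360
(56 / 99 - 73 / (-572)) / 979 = 3569 / 5039892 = 0.00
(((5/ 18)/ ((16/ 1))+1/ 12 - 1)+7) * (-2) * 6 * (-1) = 1757/ 24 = 73.21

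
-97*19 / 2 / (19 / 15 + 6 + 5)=-27645 / 368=-75.12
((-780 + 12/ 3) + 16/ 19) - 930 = -32398/ 19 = -1705.16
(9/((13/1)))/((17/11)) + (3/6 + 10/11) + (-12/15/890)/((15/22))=301128947/162269250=1.86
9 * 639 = 5751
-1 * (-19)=19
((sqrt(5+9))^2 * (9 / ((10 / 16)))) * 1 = 201.60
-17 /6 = -2.83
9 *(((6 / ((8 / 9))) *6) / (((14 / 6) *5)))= 2187 / 70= 31.24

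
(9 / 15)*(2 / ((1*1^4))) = 6 / 5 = 1.20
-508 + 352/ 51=-501.10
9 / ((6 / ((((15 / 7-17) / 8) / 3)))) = -13 / 14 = -0.93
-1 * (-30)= 30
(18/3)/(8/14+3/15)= 70/9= 7.78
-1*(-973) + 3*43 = 1102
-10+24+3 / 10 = 143 / 10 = 14.30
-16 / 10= -8 / 5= -1.60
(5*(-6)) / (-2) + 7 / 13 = 202 / 13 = 15.54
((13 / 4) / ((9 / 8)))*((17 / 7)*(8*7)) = 3536 / 9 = 392.89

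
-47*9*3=-1269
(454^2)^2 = 42483805456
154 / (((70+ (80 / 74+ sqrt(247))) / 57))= 284729060 / 2192919 -4005694 * sqrt(247) / 2192919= 101.13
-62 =-62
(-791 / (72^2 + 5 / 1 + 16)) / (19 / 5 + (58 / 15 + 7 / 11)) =-8701 / 475390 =-0.02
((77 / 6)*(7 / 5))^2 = 290521 / 900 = 322.80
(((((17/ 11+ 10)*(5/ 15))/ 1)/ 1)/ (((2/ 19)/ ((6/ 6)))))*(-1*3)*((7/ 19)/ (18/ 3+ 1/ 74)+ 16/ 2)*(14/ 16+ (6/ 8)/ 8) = -134169023/ 156640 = -856.54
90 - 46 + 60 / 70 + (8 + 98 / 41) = 55.25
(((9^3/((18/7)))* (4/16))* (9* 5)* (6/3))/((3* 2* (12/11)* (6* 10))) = 2079/128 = 16.24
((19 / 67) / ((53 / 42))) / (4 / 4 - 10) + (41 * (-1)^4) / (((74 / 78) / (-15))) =-255522047 / 394161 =-648.27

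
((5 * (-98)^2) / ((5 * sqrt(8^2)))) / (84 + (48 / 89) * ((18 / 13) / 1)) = 2777957 / 196104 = 14.17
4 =4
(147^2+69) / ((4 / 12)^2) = 195102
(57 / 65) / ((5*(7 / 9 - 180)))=-513 / 524225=-0.00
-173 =-173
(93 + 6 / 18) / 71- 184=-38912 / 213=-182.69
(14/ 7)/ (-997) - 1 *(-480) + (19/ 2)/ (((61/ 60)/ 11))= 35443228/ 60817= 582.78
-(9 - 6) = -3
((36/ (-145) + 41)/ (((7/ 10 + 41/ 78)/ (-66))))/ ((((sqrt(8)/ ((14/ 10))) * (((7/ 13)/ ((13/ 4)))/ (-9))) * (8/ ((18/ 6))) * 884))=2669313933 * sqrt(2)/ 150818560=25.03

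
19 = 19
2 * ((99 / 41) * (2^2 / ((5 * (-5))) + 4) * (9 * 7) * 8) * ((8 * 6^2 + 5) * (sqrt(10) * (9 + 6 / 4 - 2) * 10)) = 47718139392 * sqrt(10) / 205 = 736087835.04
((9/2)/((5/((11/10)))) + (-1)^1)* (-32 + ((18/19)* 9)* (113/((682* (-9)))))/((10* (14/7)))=41669/2591600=0.02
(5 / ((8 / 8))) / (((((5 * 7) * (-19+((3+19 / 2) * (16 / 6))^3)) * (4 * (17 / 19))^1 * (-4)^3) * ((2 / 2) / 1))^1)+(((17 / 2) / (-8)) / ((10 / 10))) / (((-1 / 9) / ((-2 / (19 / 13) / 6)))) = -1261704423171 / 578519067392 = -2.18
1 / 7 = 0.14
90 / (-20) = -9 / 2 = -4.50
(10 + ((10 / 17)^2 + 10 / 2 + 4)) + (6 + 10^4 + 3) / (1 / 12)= 34716803 / 289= 120127.35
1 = 1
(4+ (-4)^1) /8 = 0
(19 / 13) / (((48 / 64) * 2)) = 38 / 39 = 0.97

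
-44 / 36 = -11 / 9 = -1.22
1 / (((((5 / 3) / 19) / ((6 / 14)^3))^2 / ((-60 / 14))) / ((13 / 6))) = -30790773 / 4117715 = -7.48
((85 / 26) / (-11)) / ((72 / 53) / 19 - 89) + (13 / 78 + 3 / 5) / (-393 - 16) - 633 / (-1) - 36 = 46902548708878 / 78563540055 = 597.00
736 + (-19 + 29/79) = 56672/79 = 717.37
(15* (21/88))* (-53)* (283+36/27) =-4746945/88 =-53942.56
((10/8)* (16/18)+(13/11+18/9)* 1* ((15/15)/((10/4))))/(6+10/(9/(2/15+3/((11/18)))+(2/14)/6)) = 3728918/18034137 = 0.21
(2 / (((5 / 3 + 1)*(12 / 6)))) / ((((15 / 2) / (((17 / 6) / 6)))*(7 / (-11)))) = -187 / 5040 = -0.04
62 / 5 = 12.40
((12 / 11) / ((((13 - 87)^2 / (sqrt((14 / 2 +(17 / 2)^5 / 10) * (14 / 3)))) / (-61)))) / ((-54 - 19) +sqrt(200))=61 * sqrt(149320185) / 154475222 +4453 * sqrt(298640370) / 3089504440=0.03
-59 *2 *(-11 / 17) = 1298 / 17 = 76.35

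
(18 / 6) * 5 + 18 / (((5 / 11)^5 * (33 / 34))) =3033639 / 3125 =970.76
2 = 2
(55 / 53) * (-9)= -495 / 53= -9.34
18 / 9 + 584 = 586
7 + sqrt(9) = 10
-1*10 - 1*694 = -704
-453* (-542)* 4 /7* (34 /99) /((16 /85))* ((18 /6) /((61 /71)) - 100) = -49729040645 /2013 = -24703944.68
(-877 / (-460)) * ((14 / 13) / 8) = 6139 / 23920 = 0.26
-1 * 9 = -9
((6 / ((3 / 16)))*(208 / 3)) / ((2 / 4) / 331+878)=2.53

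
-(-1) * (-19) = -19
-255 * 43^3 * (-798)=16178879430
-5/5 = -1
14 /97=0.14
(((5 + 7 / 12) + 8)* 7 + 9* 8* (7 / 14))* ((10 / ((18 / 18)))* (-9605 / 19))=-75543325 / 114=-662660.75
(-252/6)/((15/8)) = -112/5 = -22.40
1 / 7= 0.14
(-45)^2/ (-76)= -2025/ 76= -26.64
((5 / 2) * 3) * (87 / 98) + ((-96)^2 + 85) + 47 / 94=1824399 / 196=9308.16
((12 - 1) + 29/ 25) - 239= -5671/ 25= -226.84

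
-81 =-81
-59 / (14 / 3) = -12.64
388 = 388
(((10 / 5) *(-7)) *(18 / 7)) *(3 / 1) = -108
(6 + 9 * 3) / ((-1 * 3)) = -11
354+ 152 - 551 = -45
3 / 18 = 1 / 6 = 0.17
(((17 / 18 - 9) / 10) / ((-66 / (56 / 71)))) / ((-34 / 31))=-6293 / 716958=-0.01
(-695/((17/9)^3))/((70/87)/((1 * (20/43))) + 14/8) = -176315940/5949643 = -29.63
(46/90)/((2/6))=23/15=1.53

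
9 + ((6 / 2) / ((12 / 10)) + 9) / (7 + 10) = 329 / 34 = 9.68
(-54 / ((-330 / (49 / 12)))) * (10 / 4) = 1.67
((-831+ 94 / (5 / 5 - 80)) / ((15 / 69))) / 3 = -1512089 / 1185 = -1276.02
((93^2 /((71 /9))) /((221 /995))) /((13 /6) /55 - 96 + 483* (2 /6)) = 25559092350 /336775933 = 75.89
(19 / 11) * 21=36.27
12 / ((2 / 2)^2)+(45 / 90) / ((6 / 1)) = 145 / 12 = 12.08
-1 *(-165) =165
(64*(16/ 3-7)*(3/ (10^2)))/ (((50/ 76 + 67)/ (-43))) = 26144/ 12855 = 2.03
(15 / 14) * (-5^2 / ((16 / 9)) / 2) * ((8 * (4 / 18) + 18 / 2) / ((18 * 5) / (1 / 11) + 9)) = -12125 / 149184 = -0.08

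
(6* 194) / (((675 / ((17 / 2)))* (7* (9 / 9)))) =2.09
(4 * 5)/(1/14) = 280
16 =16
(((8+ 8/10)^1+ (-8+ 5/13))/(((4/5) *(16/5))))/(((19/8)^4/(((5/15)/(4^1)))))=6160/5082519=0.00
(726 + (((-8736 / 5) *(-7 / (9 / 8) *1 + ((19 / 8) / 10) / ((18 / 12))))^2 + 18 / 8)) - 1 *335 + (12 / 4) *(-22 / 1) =2525640285301 / 22500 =112250679.35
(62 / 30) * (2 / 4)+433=13021 / 30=434.03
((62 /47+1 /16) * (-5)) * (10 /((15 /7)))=-32.24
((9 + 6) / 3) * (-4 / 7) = -20 / 7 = -2.86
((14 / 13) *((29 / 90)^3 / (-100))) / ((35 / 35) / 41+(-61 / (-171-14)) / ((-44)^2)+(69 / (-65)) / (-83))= -2601004342013 / 269638941976875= -0.01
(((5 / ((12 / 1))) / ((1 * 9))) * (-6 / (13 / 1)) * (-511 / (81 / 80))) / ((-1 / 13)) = -102200 / 729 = -140.19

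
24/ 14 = 12/ 7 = 1.71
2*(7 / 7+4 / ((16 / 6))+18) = 41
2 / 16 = 0.12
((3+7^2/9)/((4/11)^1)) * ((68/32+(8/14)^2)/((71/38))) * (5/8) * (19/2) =362532445/2003904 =180.91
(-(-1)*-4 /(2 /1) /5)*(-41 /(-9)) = -1.82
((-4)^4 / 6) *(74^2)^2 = 3838281728 / 3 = 1279427242.67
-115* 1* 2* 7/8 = -805/4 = -201.25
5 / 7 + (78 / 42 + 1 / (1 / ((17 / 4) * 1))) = 6.82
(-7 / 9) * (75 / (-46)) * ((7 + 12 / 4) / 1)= 875 / 69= 12.68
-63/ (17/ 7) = -25.94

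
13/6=2.17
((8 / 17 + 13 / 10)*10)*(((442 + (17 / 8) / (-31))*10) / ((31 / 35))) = 88344.36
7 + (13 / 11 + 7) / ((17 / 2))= 1489 / 187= 7.96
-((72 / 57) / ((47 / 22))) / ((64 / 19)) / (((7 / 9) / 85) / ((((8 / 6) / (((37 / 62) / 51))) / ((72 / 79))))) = -116780565 / 48692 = -2398.35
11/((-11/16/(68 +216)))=-4544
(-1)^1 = -1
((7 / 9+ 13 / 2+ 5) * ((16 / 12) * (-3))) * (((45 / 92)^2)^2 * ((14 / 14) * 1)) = -100693125 / 35819648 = -2.81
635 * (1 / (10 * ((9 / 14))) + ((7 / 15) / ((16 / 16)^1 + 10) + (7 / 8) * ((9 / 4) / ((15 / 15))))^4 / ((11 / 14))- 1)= 10845676434089073769 / 854925705216000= 12686.10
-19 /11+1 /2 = -27 /22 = -1.23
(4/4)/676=1/676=0.00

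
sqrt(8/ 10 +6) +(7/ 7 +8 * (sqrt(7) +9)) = sqrt(170)/ 5 +8 * sqrt(7) +73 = 96.77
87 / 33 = 29 / 11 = 2.64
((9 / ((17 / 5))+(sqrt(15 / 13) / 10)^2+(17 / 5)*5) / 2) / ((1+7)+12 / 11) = 955801 / 884000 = 1.08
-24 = -24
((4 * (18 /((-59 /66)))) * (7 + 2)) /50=-21384 /1475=-14.50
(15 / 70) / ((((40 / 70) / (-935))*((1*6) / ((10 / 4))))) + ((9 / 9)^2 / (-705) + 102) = -994787 / 22560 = -44.10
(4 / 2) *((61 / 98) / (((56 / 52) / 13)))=10309 / 686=15.03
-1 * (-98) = 98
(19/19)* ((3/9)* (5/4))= 5/12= 0.42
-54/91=-0.59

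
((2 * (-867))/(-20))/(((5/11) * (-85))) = -561/250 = -2.24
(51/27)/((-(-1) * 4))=0.47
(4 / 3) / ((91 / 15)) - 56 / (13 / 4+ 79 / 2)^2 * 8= -67468 / 2660931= -0.03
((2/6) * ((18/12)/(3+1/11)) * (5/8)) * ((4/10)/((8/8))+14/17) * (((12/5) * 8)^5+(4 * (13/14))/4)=16323767215327/50575000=322763.56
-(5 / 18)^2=-25 / 324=-0.08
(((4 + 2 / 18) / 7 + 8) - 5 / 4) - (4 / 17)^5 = 2625057545 / 357803964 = 7.34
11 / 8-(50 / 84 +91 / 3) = -1655 / 56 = -29.55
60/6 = 10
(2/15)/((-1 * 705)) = -2/10575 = -0.00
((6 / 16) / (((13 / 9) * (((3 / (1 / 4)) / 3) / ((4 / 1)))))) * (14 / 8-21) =-2079 / 416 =-5.00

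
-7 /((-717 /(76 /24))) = 133 /4302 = 0.03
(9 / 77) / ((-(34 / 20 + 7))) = -0.01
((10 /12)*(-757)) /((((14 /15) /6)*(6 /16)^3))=-4844800 /63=-76901.59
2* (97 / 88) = 97 / 44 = 2.20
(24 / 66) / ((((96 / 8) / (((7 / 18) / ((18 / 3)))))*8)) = 7 / 28512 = 0.00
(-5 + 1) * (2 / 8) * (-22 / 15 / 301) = 22 / 4515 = 0.00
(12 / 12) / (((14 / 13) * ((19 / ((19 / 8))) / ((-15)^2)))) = 2925 / 112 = 26.12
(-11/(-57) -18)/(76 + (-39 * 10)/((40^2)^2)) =-37120000/158427111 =-0.23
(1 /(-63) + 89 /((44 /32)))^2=2011074025 /480249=4187.57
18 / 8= 9 / 4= 2.25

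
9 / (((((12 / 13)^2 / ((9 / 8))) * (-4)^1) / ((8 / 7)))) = -1521 / 448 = -3.40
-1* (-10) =10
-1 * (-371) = 371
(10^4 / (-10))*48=-48000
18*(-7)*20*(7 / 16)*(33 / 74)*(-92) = 1673595 / 37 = 45232.30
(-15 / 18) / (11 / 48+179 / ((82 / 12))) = -1640 / 52003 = -0.03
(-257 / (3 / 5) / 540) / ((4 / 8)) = -257 / 162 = -1.59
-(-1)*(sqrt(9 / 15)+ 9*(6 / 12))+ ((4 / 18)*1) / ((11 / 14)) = sqrt(15) / 5+ 947 / 198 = 5.56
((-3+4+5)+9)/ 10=1.50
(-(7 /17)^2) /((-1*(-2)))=-49 /578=-0.08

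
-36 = -36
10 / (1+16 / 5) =50 / 21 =2.38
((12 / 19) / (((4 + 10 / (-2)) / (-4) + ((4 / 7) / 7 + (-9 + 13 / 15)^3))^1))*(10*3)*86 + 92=88.97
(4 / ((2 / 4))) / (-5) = -1.60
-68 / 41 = -1.66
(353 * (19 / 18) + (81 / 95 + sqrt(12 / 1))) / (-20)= -638623 / 34200 - sqrt(3) / 10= -18.85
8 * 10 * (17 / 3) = 453.33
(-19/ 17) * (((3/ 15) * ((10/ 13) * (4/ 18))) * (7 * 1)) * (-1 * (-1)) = -532/ 1989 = -0.27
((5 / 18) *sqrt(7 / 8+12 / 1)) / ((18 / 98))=245 *sqrt(206) / 648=5.43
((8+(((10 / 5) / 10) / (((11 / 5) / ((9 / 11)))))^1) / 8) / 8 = 977 / 7744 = 0.13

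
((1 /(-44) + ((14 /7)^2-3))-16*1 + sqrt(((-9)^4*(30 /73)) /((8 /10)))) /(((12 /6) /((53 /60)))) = -35033 /5280 + 1431*sqrt(438) /1168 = 19.01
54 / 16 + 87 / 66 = 413 / 88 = 4.69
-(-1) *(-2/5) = -2/5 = -0.40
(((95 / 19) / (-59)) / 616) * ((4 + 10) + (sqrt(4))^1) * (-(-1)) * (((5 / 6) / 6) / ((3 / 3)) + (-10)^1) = 1775 / 81774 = 0.02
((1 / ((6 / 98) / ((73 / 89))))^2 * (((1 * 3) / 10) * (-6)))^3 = -2094660489407173427089 / 62122661370125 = -33718138.33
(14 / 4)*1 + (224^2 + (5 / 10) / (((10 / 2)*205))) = 51433988 / 1025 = 50179.50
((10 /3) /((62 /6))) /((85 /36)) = 72 /527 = 0.14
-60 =-60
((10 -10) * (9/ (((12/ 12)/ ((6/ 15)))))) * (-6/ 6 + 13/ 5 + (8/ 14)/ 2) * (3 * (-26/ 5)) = 0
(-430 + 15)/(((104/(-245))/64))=813400/13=62569.23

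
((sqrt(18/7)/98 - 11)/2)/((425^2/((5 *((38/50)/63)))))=-209/113793750+19 *sqrt(14)/26020837500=-0.00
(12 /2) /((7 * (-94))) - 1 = -332 /329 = -1.01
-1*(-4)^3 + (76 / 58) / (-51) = 94618 / 1479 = 63.97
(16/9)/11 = 16/99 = 0.16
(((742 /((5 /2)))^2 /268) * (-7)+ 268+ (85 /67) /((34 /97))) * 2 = -6797971 /1675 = -4058.49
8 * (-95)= -760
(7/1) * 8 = 56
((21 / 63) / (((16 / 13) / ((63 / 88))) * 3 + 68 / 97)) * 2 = 8827 / 77570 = 0.11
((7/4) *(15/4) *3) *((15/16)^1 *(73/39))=114975/3328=34.55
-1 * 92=-92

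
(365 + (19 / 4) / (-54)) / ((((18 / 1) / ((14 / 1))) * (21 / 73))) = 5753933 / 5832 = 986.61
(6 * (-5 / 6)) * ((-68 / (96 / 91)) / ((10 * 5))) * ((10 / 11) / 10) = 1547 / 2640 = 0.59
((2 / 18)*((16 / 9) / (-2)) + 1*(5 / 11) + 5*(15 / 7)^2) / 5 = 1017908 / 218295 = 4.66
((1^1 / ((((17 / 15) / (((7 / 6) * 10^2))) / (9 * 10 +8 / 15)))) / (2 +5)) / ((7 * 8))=2425 / 102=23.77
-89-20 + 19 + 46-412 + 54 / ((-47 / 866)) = -68196 / 47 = -1450.98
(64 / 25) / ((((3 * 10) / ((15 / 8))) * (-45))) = -4 / 1125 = -0.00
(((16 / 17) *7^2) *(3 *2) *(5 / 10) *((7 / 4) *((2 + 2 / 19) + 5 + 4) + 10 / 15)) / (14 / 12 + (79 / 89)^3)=3799506562152 / 2549444491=1490.33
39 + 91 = 130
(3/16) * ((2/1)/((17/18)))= 27/68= 0.40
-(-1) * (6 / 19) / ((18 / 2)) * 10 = 20 / 57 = 0.35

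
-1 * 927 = -927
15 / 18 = 5 / 6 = 0.83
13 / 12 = 1.08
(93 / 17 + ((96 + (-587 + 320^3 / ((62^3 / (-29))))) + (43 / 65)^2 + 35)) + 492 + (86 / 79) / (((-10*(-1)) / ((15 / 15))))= -666898663055893 / 169039347425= -3945.23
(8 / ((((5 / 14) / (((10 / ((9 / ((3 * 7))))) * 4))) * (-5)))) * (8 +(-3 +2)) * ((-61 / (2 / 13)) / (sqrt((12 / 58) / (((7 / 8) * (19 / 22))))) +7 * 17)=-5224576 / 15 +2175992 * sqrt(254562) / 495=1869630.28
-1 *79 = -79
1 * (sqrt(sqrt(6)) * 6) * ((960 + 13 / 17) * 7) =685986 * 6^(1 / 4) / 17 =63154.48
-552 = -552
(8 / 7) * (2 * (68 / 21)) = 1088 / 147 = 7.40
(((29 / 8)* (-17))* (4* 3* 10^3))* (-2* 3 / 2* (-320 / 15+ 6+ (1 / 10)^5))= -6803395563 / 200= -34016977.82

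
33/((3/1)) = 11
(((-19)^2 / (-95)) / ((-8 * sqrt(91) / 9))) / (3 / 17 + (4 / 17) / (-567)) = 235467 * sqrt(91) / 882440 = 2.55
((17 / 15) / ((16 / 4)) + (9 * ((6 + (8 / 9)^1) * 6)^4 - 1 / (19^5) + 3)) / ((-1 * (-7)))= 11708056117218809 / 3119884740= 3752720.72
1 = 1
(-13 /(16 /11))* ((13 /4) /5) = -1859 /320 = -5.81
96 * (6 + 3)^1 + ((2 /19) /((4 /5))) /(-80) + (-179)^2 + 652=20402655 /608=33557.00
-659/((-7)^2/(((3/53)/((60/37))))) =-0.47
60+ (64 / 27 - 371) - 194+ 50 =-12221 / 27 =-452.63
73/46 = 1.59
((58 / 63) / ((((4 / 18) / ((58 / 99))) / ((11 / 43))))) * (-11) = -18502 / 2709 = -6.83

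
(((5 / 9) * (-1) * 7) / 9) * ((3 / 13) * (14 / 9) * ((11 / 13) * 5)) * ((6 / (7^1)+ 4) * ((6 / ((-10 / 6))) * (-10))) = -523600 / 4563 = -114.75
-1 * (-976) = 976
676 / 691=0.98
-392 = -392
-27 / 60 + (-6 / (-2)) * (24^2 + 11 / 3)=34771 / 20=1738.55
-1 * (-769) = 769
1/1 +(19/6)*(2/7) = 40/21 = 1.90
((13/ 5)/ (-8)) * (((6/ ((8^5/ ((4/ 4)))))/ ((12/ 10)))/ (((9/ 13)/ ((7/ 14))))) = -169/ 4718592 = -0.00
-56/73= -0.77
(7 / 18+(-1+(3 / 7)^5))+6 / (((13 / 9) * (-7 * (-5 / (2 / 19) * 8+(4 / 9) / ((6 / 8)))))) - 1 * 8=-43284859181 / 5035999059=-8.60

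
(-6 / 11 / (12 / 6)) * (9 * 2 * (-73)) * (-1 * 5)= -19710 / 11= -1791.82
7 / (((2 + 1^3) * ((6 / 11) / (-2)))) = -77 / 9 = -8.56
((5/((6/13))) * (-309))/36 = -6695/72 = -92.99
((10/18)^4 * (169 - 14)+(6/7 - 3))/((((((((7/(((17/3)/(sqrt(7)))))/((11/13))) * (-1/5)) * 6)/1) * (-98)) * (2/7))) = 271014425 * sqrt(7)/7372385748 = 0.10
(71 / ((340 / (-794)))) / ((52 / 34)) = -108.41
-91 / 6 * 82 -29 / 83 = -309760 / 249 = -1244.02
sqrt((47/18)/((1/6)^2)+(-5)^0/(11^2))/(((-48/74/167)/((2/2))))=-30895 * sqrt(455)/264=-2496.26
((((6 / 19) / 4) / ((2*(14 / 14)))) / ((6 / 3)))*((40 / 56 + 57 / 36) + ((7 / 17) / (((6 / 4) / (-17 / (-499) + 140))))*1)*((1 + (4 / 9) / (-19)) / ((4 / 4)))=4847843501 / 6173723808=0.79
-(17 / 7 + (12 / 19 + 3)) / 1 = -806 / 133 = -6.06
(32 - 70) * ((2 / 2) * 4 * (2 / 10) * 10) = -304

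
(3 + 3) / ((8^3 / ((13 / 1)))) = 39 / 256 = 0.15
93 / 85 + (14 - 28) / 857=78511 / 72845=1.08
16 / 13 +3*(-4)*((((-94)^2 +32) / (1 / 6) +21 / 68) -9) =-141084295 / 221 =-638390.48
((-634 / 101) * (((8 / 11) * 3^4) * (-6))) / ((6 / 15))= 6162480 / 1111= 5546.79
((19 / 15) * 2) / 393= 38 / 5895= 0.01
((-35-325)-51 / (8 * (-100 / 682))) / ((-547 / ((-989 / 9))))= -41738767 / 656400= -63.59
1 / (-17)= -1 / 17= -0.06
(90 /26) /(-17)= -45 /221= -0.20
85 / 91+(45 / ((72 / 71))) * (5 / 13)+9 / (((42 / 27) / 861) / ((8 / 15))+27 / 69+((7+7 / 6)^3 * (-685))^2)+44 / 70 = 415319453223017539749907 / 22293112083620211575560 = 18.63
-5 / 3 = -1.67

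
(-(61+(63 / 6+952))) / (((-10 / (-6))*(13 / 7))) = -42987 / 130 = -330.67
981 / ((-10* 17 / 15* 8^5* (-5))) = 2943 / 5570560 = 0.00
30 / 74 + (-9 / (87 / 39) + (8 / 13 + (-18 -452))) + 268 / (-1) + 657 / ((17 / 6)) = -120731842 / 237133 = -509.13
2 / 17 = 0.12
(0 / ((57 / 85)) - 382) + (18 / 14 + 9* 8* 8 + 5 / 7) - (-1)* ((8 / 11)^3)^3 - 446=-249.94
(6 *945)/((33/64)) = 120960/11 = 10996.36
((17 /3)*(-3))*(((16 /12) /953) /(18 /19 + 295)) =-1292 /16076157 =-0.00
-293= -293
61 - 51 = 10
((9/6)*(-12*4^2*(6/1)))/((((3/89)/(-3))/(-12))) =-1845504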